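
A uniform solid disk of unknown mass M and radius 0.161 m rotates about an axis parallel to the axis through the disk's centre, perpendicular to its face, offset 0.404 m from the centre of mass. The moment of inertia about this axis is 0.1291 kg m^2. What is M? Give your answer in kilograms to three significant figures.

0.733

I = I_cm + Md² = (1/2)MR² + Md² = M·[0.5·(0.161)² + (0.404)²] = M·0.17618.
So M = 0.1291 / 0.17618 = 0.73279 kg.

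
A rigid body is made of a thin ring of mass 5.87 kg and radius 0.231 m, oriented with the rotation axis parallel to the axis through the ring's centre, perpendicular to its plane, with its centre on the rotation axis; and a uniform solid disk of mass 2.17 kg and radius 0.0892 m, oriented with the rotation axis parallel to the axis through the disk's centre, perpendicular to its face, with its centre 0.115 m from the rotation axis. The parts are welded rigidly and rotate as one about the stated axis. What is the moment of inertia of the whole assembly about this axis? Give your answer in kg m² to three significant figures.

0.351

Thin ring: I_cm = MR² = (5.87)(0.231)² = 0.31323 kg m²; axis through the centre, so I = 0.31323 kg m².
Solid disk: I_cm = (1/2)MR² = (1/2)(2.17)(0.0892)² = 0.008633 kg m²; centre at d = 0.115 m, so the parallel axis theorem gives I = 0.008633 + (2.17)(0.115)² = 0.037331 kg m².
Total I = 0.31323 + 0.037331 = 0.35056 kg m².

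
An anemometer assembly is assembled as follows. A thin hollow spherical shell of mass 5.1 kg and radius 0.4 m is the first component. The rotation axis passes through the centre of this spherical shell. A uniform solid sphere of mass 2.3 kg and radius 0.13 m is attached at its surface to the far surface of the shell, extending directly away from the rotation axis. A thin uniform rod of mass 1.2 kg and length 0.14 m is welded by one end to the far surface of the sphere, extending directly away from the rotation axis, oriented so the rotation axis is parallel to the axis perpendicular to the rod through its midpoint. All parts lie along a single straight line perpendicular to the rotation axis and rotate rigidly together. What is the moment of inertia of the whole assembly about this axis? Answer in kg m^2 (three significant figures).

Spherical shell: I_cm = (2/3)MR² = (2/3)(5.1)(0.4)² = 0.544 kg m^2; axis through the centre, so I = 0.544 kg m^2.
Solid sphere: I_cm = (2/5)MR² = (2/5)(2.3)(0.13)² = 0.015548 kg m^2; centre at d = 0.4 + 0.13 = 0.53 m, so the parallel axis theorem gives I = 0.015548 + (2.3)(0.53)² = 0.66162 kg m^2.
Thin rod: I_cm = (1/12)ML² = (1/12)(1.2)(0.14)² = 0.00196 kg m^2; centre at d = 0.4 + 0.13 + 0.13 + 0.07 = 0.73 m, so the parallel axis theorem gives I = 0.00196 + (1.2)(0.73)² = 0.64144 kg m^2.
Total I = 0.544 + 0.66162 + 0.64144 = 1.8471 kg m^2.

1.85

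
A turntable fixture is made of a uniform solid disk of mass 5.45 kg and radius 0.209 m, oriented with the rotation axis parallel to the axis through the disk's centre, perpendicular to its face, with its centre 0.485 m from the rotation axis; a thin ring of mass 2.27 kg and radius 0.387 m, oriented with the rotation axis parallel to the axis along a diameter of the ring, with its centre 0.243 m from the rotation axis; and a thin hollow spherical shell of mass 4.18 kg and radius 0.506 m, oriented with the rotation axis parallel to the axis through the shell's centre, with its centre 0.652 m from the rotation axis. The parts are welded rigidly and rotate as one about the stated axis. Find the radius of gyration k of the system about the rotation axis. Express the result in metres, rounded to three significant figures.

Solid disk: I_cm = (1/2)MR² = (1/2)(5.45)(0.209)² = 0.11903 kg m^2; centre at d = 0.485 m, so I = I_cm + Md² gives I = 0.11903 + (5.45)(0.485)² = 1.401 kg m^2.
Thin ring: I_cm = (1/2)MR² = (1/2)(2.27)(0.387)² = 0.16999 kg m^2; centre at d = 0.243 m, so I = I_cm + Md² gives I = 0.16999 + (2.27)(0.243)² = 0.30403 kg m^2.
Spherical shell: I_cm = (2/3)MR² = (2/3)(4.18)(0.506)² = 0.71349 kg m^2; centre at d = 0.652 m, so I = I_cm + Md² gives I = 0.71349 + (4.18)(0.652)² = 2.4904 kg m^2.
Total I = 4.1955 kg m^2; total mass M = 11.9 kg.
k = √(I/M) = √(4.1955/11.9) = 0.59377 m.

0.594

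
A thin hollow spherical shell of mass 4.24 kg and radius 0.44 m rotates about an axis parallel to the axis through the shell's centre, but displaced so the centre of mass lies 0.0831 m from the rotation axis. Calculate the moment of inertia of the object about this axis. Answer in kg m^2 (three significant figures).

0.577

I_cm = (2/3)MR² = (2/3)(4.24)(0.44)² = 0.54724 kg m^2; centre at d = 0.0831 m, so I = I_cm + Md² gives I = 0.54724 + (4.24)(0.0831)² = 0.57652 kg m^2.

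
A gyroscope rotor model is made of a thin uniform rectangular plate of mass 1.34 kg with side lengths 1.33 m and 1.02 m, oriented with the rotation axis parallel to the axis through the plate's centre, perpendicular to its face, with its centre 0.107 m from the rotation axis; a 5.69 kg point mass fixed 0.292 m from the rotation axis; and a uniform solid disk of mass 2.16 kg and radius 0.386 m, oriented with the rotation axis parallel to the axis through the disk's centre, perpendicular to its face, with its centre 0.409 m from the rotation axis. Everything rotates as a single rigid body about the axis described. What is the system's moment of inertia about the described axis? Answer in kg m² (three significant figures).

1.34

Rectangular plate: I_cm = (1/12)M(a²+b²) = (1/12)(1.34)[(1.33)² + (1.02)²] = 0.31371 kg m²; centre at d = 0.107 m, so I = I_cm + Md² gives I = 0.31371 + (1.34)(0.107)² = 0.32905 kg m².
Point mass: I_cm = 0; centre at d = 0.292 m, so I = I_cm + Md² gives I = 0 + (5.69)(0.292)² = 0.48515 kg m².
Solid disk: I_cm = (1/2)MR² = (1/2)(2.16)(0.386)² = 0.16092 kg m²; centre at d = 0.409 m, so I = I_cm + Md² gives I = 0.16092 + (2.16)(0.409)² = 0.52224 kg m².
Total I = 0.32905 + 0.48515 + 0.52224 = 1.3364 kg m².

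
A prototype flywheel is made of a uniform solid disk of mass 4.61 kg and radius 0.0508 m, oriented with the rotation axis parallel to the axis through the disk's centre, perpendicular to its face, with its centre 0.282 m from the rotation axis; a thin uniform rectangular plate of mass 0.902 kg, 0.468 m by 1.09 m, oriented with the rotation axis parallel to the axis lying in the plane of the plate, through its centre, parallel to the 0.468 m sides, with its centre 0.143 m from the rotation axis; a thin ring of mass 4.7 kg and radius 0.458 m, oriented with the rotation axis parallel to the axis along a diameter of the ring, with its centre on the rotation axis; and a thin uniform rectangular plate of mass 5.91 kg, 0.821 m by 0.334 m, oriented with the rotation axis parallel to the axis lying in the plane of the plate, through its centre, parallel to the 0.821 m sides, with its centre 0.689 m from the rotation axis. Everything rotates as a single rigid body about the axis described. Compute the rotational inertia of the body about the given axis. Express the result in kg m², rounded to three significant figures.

Solid disk: I_cm = (1/2)MR² = (1/2)(4.61)(0.0508)² = 0.0059484 kg m²; centre at d = 0.282 m, so the parallel axis theorem gives I = 0.0059484 + (4.61)(0.282)² = 0.37255 kg m².
Rectangular plate: I_cm = (1/12)Mb² = (1/12)(0.902)(1.09)² = 0.089306 kg m²; centre at d = 0.143 m, so the parallel axis theorem gives I = 0.089306 + (0.902)(0.143)² = 0.10775 kg m².
Thin ring: I_cm = (1/2)MR² = (1/2)(4.7)(0.458)² = 0.49295 kg m²; axis through the centre, so I = 0.49295 kg m².
Rectangular plate: I_cm = (1/12)Mb² = (1/12)(5.91)(0.334)² = 0.054941 kg m²; centre at d = 0.689 m, so the parallel axis theorem gives I = 0.054941 + (5.91)(0.689)² = 2.8605 kg m².
Total I = 0.37255 + 0.10775 + 0.49295 + 2.8605 = 3.8338 kg m².

3.83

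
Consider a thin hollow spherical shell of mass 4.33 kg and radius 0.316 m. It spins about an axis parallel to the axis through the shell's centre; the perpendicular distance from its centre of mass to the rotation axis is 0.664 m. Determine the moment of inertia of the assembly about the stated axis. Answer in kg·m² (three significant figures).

I_cm = (2/3)MR² = (2/3)(4.33)(0.316)² = 0.28825 kg·m²; centre at d = 0.664 m, so I = I_cm + Md² gives I = 0.28825 + (4.33)(0.664)² = 2.1973 kg·m².

2.20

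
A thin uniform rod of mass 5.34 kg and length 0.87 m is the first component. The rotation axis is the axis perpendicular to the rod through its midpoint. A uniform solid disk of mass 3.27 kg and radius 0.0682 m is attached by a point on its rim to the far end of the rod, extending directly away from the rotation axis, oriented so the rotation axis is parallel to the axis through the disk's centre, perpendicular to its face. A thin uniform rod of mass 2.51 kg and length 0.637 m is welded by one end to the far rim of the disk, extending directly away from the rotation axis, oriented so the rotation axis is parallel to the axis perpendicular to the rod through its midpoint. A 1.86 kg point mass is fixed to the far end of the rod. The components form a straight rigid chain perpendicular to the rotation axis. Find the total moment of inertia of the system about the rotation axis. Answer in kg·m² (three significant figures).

Thin rod: I_cm = (1/12)ML² = (1/12)(5.34)(0.87)² = 0.33682 kg·m²; axis through the centre, so I = 0.33682 kg·m².
Solid disk: I_cm = (1/2)MR² = (1/2)(3.27)(0.0682)² = 0.0076048 kg·m²; centre at d = 0.435 + 0.0682 = 0.5032 m, so the parallel axis theorem gives I = 0.0076048 + (3.27)(0.5032)² = 0.8356 kg·m².
Thin rod: I_cm = (1/12)ML² = (1/12)(2.51)(0.637)² = 0.084873 kg·m²; centre at d = 0.435 + 0.0682 + 0.0682 + 0.3185 = 0.8899 m, so the parallel axis theorem gives I = 0.084873 + (2.51)(0.8899)² = 2.0726 kg·m².
Point mass: I_cm = 0; centre at d = 0.435 + 0.0682 + 0.0682 + 0.3185 + 0.3185 = 1.2084 m, so the parallel axis theorem gives I = 0 + (1.86)(1.2084)² = 2.716 kg·m².
Total I = 0.33682 + 0.8356 + 2.0726 + 2.716 = 5.961 kg·m².

5.96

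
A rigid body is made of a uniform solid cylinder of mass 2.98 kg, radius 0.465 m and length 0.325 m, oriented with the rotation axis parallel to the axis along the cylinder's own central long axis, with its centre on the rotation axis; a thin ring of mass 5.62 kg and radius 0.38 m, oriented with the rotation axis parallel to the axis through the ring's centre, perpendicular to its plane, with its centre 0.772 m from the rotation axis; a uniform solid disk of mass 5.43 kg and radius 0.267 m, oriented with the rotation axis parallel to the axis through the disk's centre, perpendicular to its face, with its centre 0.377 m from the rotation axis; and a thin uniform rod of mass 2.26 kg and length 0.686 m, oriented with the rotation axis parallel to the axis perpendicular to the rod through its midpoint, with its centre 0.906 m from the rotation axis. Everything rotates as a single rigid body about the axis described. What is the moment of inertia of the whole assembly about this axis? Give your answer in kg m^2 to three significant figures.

Solid cylinder: I_cm = (1/2)MR² = (1/2)(2.98)(0.465)² = 0.32218 kg m^2; axis through the centre, so I = 0.32218 kg m^2.
Thin ring: I_cm = MR² = (5.62)(0.38)² = 0.81153 kg m^2; centre at d = 0.772 m, so I = I_cm + Md² gives I = 0.81153 + (5.62)(0.772)² = 4.161 kg m^2.
Solid disk: I_cm = (1/2)MR² = (1/2)(5.43)(0.267)² = 0.19355 kg m^2; centre at d = 0.377 m, so I = I_cm + Md² gives I = 0.19355 + (5.43)(0.377)² = 0.96531 kg m^2.
Thin rod: I_cm = (1/12)ML² = (1/12)(2.26)(0.686)² = 0.088629 kg m^2; centre at d = 0.906 m, so I = I_cm + Md² gives I = 0.088629 + (2.26)(0.906)² = 1.9437 kg m^2.
Total I = 0.32218 + 4.161 + 0.96531 + 1.9437 = 7.3922 kg m^2.

7.39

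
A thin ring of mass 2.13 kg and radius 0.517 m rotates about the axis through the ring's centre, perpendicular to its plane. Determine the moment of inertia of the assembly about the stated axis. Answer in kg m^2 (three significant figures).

I_cm = MR² = (2.13)(0.517)² = 0.56933 kg m^2; axis through the centre, so I = 0.56933 kg m^2.

0.569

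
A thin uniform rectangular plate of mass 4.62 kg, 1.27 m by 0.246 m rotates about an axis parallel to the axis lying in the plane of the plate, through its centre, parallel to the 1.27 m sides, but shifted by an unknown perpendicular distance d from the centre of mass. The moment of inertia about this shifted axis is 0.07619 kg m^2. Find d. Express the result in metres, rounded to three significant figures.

About the centre-of-mass axis, I_cm = (1/12)Mb² = (1/12)(4.62)(0.246)² = 0.023299 kg m^2.
Parallel axis theorem: I = I_cm + Md², so Md² = 0.07619 − 0.023299 = 0.052891 kg m^2.
d = √(0.052891 / 4.62) = 0.107 m.

0.107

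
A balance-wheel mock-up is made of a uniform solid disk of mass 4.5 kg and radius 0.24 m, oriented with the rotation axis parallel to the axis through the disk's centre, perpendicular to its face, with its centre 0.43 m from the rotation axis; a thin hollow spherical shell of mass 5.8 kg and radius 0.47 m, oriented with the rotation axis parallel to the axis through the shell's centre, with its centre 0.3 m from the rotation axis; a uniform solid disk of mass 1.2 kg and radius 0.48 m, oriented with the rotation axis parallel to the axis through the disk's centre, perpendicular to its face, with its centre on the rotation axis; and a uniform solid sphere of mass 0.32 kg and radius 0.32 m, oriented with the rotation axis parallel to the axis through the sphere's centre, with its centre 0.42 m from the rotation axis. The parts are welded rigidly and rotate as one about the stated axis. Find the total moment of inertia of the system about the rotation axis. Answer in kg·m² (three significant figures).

Solid disk: I_cm = (1/2)MR² = (1/2)(4.5)(0.24)² = 0.1296 kg·m²; centre at d = 0.43 m, so I = I_cm + Md² gives I = 0.1296 + (4.5)(0.43)² = 0.96165 kg·m².
Spherical shell: I_cm = (2/3)MR² = (2/3)(5.8)(0.47)² = 0.85415 kg·m²; centre at d = 0.3 m, so I = I_cm + Md² gives I = 0.85415 + (5.8)(0.3)² = 1.3761 kg·m².
Solid disk: I_cm = (1/2)MR² = (1/2)(1.2)(0.48)² = 0.13824 kg·m²; axis through the centre, so I = 0.13824 kg·m².
Solid sphere: I_cm = (2/5)MR² = (2/5)(0.32)(0.32)² = 0.013107 kg·m²; centre at d = 0.42 m, so I = I_cm + Md² gives I = 0.013107 + (0.32)(0.42)² = 0.069555 kg·m².
Total I = 0.96165 + 1.3761 + 0.13824 + 0.069555 = 2.5456 kg·m².

2.55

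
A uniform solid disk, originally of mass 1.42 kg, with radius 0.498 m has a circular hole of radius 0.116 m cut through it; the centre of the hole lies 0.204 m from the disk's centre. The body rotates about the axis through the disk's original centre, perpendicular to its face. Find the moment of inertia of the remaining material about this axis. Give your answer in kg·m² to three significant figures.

Unpierced body about its centre: I₀ = (1/2)MR² = (1/2)(1.42)(0.498)² = 0.17608 kg·m².
The removed disk has mass m = M·(r/R)² = (1.42)(0.116/0.498)² = 0.077045 kg (same uniform areal density).
Its moment of inertia about the rotation axis (parallel-axis theorem): I_hole = (1/2)mr² + md² = (1/2)(0.077045)(0.116)² + (0.077045)(0.204)² = 0.0037247 kg·m².
Treating the hole as negative mass, I = I₀ − I_hole = 0.17608 − 0.0037247 = 0.17236 kg·m².

0.172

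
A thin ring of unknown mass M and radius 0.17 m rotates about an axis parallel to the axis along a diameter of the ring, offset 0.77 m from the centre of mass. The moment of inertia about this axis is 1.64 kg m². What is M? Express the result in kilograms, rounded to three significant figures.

I = I_cm + Md² = (1/2)MR² + Md² = M·[0.5·(0.17)² + (0.77)²] = M·0.60735.
So M = 1.64 / 0.60735 = 2.7003 kg.

2.70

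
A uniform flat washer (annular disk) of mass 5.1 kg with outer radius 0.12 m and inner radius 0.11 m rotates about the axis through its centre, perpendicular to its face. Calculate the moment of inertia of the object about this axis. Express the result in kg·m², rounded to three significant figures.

I_cm = (1/2)M(R²+r²) = (1/2)(5.1)[(0.12)² + (0.11)²] = 0.067575 kg·m²; axis through the centre, so I = 0.067575 kg·m².

0.0676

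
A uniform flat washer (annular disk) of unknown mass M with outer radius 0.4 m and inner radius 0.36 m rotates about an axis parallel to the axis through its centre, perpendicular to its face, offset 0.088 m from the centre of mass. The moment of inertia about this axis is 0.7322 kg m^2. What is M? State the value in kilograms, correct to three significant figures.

I = I_cm + Md² = (1/2)M(R²+r²) + Md² = M·[0.5·[(0.4)² + (0.36)²] + (0.088)²] = M·0.15254.
So M = 0.7322 / 0.15254 = 4.7999 kg.

4.80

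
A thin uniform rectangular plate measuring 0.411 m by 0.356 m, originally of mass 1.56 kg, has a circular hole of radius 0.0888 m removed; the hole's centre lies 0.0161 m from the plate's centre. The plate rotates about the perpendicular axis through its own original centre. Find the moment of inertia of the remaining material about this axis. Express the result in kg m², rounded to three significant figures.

0.0373

Unpierced body about its centre: I₀ = (1/12)M(a²+b²) = (1/12)(1.56)[(0.411)² + (0.356)²] = 0.038435 kg m².
The removed disk has mass m = M·πr²/(ab) = (1.56)·π(0.0888)²/(0.411·0.356) = 0.26412 kg (same uniform areal density).
Its moment of inertia about the rotation axis (parallel-axis theorem): I_hole = (1/2)mr² + md² = (1/2)(0.26412)(0.0888)² + (0.26412)(0.0161)² = 0.0011098 kg m².
Treating the hole as negative mass, I = I₀ − I_hole = 0.038435 − 0.0011098 = 0.037326 kg m².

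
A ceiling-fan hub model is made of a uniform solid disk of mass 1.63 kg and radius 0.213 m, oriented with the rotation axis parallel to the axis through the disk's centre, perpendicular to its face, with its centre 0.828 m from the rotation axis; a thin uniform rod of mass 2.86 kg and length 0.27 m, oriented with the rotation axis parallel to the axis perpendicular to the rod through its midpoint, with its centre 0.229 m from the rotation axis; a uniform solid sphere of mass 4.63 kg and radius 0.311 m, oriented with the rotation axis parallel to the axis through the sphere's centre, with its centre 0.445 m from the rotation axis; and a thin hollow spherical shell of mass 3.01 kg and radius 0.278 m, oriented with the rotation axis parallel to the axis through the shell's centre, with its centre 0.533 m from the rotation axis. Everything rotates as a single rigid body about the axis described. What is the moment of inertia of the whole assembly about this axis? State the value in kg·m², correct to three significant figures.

Solid disk: I_cm = (1/2)MR² = (1/2)(1.63)(0.213)² = 0.036976 kg·m²; centre at d = 0.828 m, so I = I_cm + Md² gives I = 0.036976 + (1.63)(0.828)² = 1.1545 kg·m².
Thin rod: I_cm = (1/12)ML² = (1/12)(2.86)(0.27)² = 0.017375 kg·m²; centre at d = 0.229 m, so I = I_cm + Md² gives I = 0.017375 + (2.86)(0.229)² = 0.16736 kg·m².
Solid sphere: I_cm = (2/5)MR² = (2/5)(4.63)(0.311)² = 0.17913 kg·m²; centre at d = 0.445 m, so I = I_cm + Md² gives I = 0.17913 + (4.63)(0.445)² = 1.096 kg·m².
Spherical shell: I_cm = (2/3)MR² = (2/3)(3.01)(0.278)² = 0.15508 kg·m²; centre at d = 0.533 m, so I = I_cm + Md² gives I = 0.15508 + (3.01)(0.533)² = 1.0102 kg·m².
Total I = 1.1545 + 0.16736 + 1.096 + 1.0102 = 3.428 kg·m².

3.43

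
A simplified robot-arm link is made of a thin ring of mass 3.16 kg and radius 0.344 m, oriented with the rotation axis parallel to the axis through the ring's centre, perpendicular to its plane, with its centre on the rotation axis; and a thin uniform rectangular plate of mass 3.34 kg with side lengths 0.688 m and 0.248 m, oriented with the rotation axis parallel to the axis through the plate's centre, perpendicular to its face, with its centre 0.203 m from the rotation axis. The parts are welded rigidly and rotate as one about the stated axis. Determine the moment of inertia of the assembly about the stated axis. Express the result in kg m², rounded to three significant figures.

Thin ring: I_cm = MR² = (3.16)(0.344)² = 0.37394 kg m²; axis through the centre, so I = 0.37394 kg m².
Rectangular plate: I_cm = (1/12)M(a²+b²) = (1/12)(3.34)[(0.688)² + (0.248)²] = 0.14887 kg m²; centre at d = 0.203 m, so I = I_cm + Md² gives I = 0.14887 + (3.34)(0.203)² = 0.2865 kg m².
Total I = 0.37394 + 0.2865 = 0.66045 kg m².

0.660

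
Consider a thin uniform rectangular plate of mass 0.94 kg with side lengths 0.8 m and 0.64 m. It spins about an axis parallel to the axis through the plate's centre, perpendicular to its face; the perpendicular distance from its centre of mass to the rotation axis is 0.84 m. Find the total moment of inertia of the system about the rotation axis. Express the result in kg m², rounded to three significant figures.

0.745

I_cm = (1/12)M(a²+b²) = (1/12)(0.94)[(0.8)² + (0.64)²] = 0.082219 kg m²; centre at d = 0.84 m, so the parallel axis theorem gives I = 0.082219 + (0.94)(0.84)² = 0.74548 kg m².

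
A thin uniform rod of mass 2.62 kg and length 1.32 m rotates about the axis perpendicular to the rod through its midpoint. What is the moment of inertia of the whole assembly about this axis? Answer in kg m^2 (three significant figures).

0.380

I_cm = (1/12)ML² = (1/12)(2.62)(1.32)² = 0.38042 kg m^2; axis through the centre, so I = 0.38042 kg m^2.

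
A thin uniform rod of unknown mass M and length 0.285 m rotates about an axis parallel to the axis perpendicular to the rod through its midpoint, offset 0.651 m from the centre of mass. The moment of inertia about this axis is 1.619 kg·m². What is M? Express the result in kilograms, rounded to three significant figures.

3.76

I = I_cm + Md² = (1/12)ML² + Md² = M·[0.0833333·(0.285)² + (0.651)²] = M·0.43057.
So M = 1.619 / 0.43057 = 3.7601 kg.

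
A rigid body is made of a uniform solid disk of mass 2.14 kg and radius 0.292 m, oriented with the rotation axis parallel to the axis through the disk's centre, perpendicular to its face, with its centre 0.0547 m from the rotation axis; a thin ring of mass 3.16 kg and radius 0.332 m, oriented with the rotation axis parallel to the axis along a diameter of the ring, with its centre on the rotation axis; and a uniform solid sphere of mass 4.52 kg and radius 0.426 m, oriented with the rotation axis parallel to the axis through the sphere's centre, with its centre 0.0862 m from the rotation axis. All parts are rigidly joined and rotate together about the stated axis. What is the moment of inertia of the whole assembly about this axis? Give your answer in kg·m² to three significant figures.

Solid disk: I_cm = (1/2)MR² = (1/2)(2.14)(0.292)² = 0.091232 kg·m²; centre at d = 0.0547 m, so I = I_cm + Md² gives I = 0.091232 + (2.14)(0.0547)² = 0.097636 kg·m².
Thin ring: I_cm = (1/2)MR² = (1/2)(3.16)(0.332)² = 0.17415 kg·m²; axis through the centre, so I = 0.17415 kg·m².
Solid sphere: I_cm = (2/5)MR² = (2/5)(4.52)(0.426)² = 0.32811 kg·m²; centre at d = 0.0862 m, so I = I_cm + Md² gives I = 0.32811 + (4.52)(0.0862)² = 0.36169 kg·m².
Total I = 0.097636 + 0.17415 + 0.36169 = 0.63348 kg·m².

0.633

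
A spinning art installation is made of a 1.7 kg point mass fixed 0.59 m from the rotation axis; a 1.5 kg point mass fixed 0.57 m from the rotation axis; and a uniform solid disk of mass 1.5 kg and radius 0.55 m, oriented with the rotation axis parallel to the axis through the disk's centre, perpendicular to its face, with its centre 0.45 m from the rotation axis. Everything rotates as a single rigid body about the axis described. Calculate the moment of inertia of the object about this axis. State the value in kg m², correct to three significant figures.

Point mass: I_cm = 0; centre at d = 0.59 m, so I = I_cm + Md² gives I = 0 + (1.7)(0.59)² = 0.59177 kg m².
Point mass: I_cm = 0; centre at d = 0.57 m, so I = I_cm + Md² gives I = 0 + (1.5)(0.57)² = 0.48735 kg m².
Solid disk: I_cm = (1/2)MR² = (1/2)(1.5)(0.55)² = 0.22688 kg m²; centre at d = 0.45 m, so I = I_cm + Md² gives I = 0.22688 + (1.5)(0.45)² = 0.53063 kg m².
Total I = 0.59177 + 0.48735 + 0.53063 = 1.6097 kg m².

1.61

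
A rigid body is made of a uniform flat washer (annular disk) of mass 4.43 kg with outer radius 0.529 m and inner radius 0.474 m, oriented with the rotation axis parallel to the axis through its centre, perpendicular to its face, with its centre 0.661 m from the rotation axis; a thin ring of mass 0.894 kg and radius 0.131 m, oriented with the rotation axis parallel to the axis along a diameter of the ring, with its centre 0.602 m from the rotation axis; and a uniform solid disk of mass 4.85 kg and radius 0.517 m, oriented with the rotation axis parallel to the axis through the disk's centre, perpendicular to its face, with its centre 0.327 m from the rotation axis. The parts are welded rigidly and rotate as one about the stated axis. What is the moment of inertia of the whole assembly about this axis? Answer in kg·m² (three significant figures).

Annular disk: I_cm = (1/2)M(R²+r²) = (1/2)(4.43)[(0.529)² + (0.474)²] = 1.1175 kg·m²; centre at d = 0.661 m, so the parallel axis theorem gives I = 1.1175 + (4.43)(0.661)² = 3.0531 kg·m².
Thin ring: I_cm = (1/2)MR² = (1/2)(0.894)(0.131)² = 0.007671 kg·m²; centre at d = 0.602 m, so the parallel axis theorem gives I = 0.007671 + (0.894)(0.602)² = 0.33166 kg·m².
Solid disk: I_cm = (1/2)MR² = (1/2)(4.85)(0.517)² = 0.64818 kg·m²; centre at d = 0.327 m, so the parallel axis theorem gives I = 0.64818 + (4.85)(0.327)² = 1.1668 kg·m².
Total I = 3.0531 + 0.33166 + 1.1668 = 4.5515 kg·m².

4.55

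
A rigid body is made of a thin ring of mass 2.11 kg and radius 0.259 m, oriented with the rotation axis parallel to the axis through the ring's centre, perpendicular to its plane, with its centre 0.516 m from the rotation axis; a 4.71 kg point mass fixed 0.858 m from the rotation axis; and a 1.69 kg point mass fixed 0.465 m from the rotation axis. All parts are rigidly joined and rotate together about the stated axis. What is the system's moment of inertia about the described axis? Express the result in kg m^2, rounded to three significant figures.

Thin ring: I_cm = MR² = (2.11)(0.259)² = 0.14154 kg m^2; centre at d = 0.516 m, so I = I_cm + Md² gives I = 0.14154 + (2.11)(0.516)² = 0.70334 kg m^2.
Point mass: I_cm = 0; centre at d = 0.858 m, so I = I_cm + Md² gives I = 0 + (4.71)(0.858)² = 3.4673 kg m^2.
Point mass: I_cm = 0; centre at d = 0.465 m, so I = I_cm + Md² gives I = 0 + (1.69)(0.465)² = 0.36542 kg m^2.
Total I = 0.70334 + 3.4673 + 0.36542 = 4.5361 kg m^2.

4.54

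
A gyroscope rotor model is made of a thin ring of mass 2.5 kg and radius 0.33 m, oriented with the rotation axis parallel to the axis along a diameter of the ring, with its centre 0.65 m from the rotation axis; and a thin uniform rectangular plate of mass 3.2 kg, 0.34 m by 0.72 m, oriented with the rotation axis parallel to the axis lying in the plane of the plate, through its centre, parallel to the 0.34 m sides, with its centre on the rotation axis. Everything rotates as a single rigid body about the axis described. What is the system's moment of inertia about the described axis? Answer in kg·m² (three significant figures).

1.33

Thin ring: I_cm = (1/2)MR² = (1/2)(2.5)(0.33)² = 0.13613 kg·m²; centre at d = 0.65 m, so the parallel axis theorem gives I = 0.13613 + (2.5)(0.65)² = 1.1924 kg·m².
Rectangular plate: I_cm = (1/12)Mb² = (1/12)(3.2)(0.72)² = 0.13824 kg·m²; axis through the centre, so I = 0.13824 kg·m².
Total I = 1.1924 + 0.13824 = 1.3306 kg·m².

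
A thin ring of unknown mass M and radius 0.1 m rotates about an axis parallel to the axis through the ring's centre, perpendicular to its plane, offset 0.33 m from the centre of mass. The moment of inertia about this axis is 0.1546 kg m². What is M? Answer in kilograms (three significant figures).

1.30

I = I_cm + Md² = MR² + Md² = M·[1·(0.1)² + (0.33)²] = M·0.1189.
So M = 0.1546 / 0.1189 = 1.3003 kg.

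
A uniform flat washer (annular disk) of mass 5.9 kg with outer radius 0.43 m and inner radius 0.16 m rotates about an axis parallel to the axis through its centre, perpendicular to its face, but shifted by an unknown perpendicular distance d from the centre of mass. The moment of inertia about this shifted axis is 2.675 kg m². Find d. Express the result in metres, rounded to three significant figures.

About the centre-of-mass axis, I_cm = (1/2)M(R²+r²) = (1/2)(5.9)[(0.43)² + (0.16)²] = 0.62098 kg m².
Parallel axis theorem: I = I_cm + Md², so Md² = 2.675 − 0.62098 = 2.054 kg m².
d = √(2.054 / 5.9) = 0.59003 m.

0.590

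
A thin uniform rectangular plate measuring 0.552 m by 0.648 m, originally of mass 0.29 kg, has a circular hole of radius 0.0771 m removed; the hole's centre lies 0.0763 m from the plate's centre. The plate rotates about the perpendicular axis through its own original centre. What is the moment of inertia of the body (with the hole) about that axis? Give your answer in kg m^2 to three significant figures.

0.0174

Unpierced body about its centre: I₀ = (1/12)M(a²+b²) = (1/12)(0.29)[(0.552)² + (0.648)²] = 0.017511 kg m^2.
The removed disk has mass m = M·πr²/(ab) = (0.29)·π(0.0771)²/(0.552·0.648) = 0.015141 kg (same uniform areal density).
Its moment of inertia about the rotation axis (parallel-axis theorem): I_hole = (1/2)mr² + md² = (1/2)(0.015141)(0.0771)² + (0.015141)(0.0763)² = 0.00013314 kg m^2.
Treating the hole as negative mass, I = I₀ − I_hole = 0.017511 − 0.00013314 = 0.017378 kg m^2.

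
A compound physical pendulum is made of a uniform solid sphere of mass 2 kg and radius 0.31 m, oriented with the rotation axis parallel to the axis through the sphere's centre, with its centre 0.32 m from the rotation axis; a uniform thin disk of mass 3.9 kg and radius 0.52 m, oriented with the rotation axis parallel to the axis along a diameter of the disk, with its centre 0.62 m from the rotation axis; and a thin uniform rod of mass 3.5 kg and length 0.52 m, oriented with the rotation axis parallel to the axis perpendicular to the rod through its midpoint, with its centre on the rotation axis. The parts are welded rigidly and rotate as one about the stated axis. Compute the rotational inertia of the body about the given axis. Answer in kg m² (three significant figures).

Solid sphere: I_cm = (2/5)MR² = (2/5)(2)(0.31)² = 0.07688 kg m²; centre at d = 0.32 m, so I = I_cm + Md² gives I = 0.07688 + (2)(0.32)² = 0.28168 kg m².
Thin disk: I_cm = (1/4)MR² = (1/4)(3.9)(0.52)² = 0.26364 kg m²; centre at d = 0.62 m, so I = I_cm + Md² gives I = 0.26364 + (3.9)(0.62)² = 1.7628 kg m².
Thin rod: I_cm = (1/12)ML² = (1/12)(3.5)(0.52)² = 0.078867 kg m²; axis through the centre, so I = 0.078867 kg m².
Total I = 0.28168 + 1.7628 + 0.078867 = 2.1233 kg m².

2.12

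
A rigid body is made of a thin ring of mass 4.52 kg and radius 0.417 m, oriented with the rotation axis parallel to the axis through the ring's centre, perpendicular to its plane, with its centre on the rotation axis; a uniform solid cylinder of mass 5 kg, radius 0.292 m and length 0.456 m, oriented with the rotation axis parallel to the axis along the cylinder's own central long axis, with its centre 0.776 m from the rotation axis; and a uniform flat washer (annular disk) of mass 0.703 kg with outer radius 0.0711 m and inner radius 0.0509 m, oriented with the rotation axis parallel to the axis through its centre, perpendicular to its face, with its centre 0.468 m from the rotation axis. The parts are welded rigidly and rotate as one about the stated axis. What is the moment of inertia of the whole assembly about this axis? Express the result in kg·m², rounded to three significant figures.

Thin ring: I_cm = MR² = (4.52)(0.417)² = 0.78598 kg·m²; axis through the centre, so I = 0.78598 kg·m².
Solid cylinder: I_cm = (1/2)MR² = (1/2)(5)(0.292)² = 0.21316 kg·m²; centre at d = 0.776 m, so the parallel axis theorem gives I = 0.21316 + (5)(0.776)² = 3.224 kg·m².
Annular disk: I_cm = (1/2)M(R²+r²) = (1/2)(0.703)[(0.0711)² + (0.0509)²] = 0.0026876 kg·m²; centre at d = 0.468 m, so the parallel axis theorem gives I = 0.0026876 + (0.703)(0.468)² = 0.15666 kg·m².
Total I = 0.78598 + 3.224 + 0.15666 = 4.1667 kg·m².

4.17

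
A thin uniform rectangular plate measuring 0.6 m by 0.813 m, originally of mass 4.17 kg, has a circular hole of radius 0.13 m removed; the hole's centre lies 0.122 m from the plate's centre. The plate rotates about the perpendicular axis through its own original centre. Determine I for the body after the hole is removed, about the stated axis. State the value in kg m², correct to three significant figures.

0.344

Unpierced body about its centre: I₀ = (1/12)M(a²+b²) = (1/12)(4.17)[(0.6)² + (0.813)²] = 0.35479 kg m².
The removed disk has mass m = M·πr²/(ab) = (4.17)·π(0.13)²/(0.6·0.813) = 0.45387 kg (same uniform areal density).
Its moment of inertia about the rotation axis (parallel-axis theorem): I_hole = (1/2)mr² + md² = (1/2)(0.45387)(0.13)² + (0.45387)(0.122)² = 0.010591 kg m².
Treating the hole as negative mass, I = I₀ − I_hole = 0.35479 − 0.010591 = 0.3442 kg m².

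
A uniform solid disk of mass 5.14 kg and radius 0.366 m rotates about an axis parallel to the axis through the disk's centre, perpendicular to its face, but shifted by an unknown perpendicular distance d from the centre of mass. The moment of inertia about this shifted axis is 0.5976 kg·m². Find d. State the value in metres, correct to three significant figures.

About the centre-of-mass axis, I_cm = (1/2)MR² = (1/2)(5.14)(0.366)² = 0.34427 kg·m².
Parallel axis theorem: I = I_cm + Md², so Md² = 0.5976 − 0.34427 = 0.25333 kg·m².
d = √(0.25333 / 5.14) = 0.22201 m.

0.222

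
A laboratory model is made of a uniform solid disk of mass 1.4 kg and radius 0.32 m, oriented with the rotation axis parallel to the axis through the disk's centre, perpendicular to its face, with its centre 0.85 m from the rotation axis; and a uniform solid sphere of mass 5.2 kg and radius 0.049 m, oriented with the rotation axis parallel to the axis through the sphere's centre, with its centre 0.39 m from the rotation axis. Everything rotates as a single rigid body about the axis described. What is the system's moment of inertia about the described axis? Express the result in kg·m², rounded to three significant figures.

1.88

Solid disk: I_cm = (1/2)MR² = (1/2)(1.4)(0.32)² = 0.07168 kg·m²; centre at d = 0.85 m, so I = I_cm + Md² gives I = 0.07168 + (1.4)(0.85)² = 1.0832 kg·m².
Solid sphere: I_cm = (2/5)MR² = (2/5)(5.2)(0.049)² = 0.0049941 kg·m²; centre at d = 0.39 m, so I = I_cm + Md² gives I = 0.0049941 + (5.2)(0.39)² = 0.79591 kg·m².
Total I = 1.0832 + 0.79591 = 1.8791 kg·m².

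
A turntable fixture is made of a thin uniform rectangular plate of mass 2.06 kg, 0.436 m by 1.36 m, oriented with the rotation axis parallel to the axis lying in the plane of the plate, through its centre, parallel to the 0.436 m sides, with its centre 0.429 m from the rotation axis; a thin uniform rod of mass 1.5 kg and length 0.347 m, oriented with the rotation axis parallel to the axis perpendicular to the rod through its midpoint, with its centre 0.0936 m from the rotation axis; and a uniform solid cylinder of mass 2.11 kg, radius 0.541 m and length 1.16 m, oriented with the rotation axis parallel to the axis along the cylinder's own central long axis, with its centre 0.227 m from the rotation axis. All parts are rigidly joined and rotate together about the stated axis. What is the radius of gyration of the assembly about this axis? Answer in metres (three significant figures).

Rectangular plate: I_cm = (1/12)Mb² = (1/12)(2.06)(1.36)² = 0.31751 kg m²; centre at d = 0.429 m, so the parallel axis theorem gives I = 0.31751 + (2.06)(0.429)² = 0.69664 kg m².
Thin rod: I_cm = (1/12)ML² = (1/12)(1.5)(0.347)² = 0.015051 kg m²; centre at d = 0.0936 m, so the parallel axis theorem gives I = 0.015051 + (1.5)(0.0936)² = 0.028193 kg m².
Solid cylinder: I_cm = (1/2)MR² = (1/2)(2.11)(0.541)² = 0.30878 kg m²; centre at d = 0.227 m, so the parallel axis theorem gives I = 0.30878 + (2.11)(0.227)² = 0.4175 kg m².
Total I = 1.1423 kg m²; total mass M = 5.67 kg.
k = √(I/M) = √(1.1423/5.67) = 0.44885 m.

0.449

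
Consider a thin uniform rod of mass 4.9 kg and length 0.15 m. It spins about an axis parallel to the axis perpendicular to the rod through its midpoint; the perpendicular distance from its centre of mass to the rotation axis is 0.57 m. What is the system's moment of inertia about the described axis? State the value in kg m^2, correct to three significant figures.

I_cm = (1/12)ML² = (1/12)(4.9)(0.15)² = 0.0091875 kg m^2; centre at d = 0.57 m, so the parallel axis theorem gives I = 0.0091875 + (4.9)(0.57)² = 1.6012 kg m^2.

1.60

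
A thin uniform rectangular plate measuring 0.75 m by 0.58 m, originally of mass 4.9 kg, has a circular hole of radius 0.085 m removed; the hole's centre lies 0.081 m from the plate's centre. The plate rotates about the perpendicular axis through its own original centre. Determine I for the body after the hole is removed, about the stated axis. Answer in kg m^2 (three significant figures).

Unpierced body about its centre: I₀ = (1/12)M(a²+b²) = (1/12)(4.9)[(0.75)² + (0.58)²] = 0.36705 kg m^2.
The removed disk has mass m = M·πr²/(ab) = (4.9)·π(0.085)²/(0.75·0.58) = 0.25568 kg (same uniform areal density).
Its moment of inertia about the rotation axis (parallel-axis theorem): I_hole = (1/2)mr² + md² = (1/2)(0.25568)(0.085)² + (0.25568)(0.081)² = 0.0026011 kg m^2.
Treating the hole as negative mass, I = I₀ − I_hole = 0.36705 − 0.0026011 = 0.36445 kg m^2.

0.364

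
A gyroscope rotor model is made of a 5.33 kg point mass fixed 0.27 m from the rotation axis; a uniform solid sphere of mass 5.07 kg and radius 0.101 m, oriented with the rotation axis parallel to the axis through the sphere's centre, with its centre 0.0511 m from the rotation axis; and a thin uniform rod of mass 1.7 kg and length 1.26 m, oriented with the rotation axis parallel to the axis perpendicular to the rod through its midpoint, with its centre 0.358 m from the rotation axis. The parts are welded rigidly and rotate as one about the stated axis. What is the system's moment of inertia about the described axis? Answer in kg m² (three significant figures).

0.865

Point mass: I_cm = 0; centre at d = 0.27 m, so I = I_cm + Md² gives I = 0 + (5.33)(0.27)² = 0.38856 kg m².
Solid sphere: I_cm = (2/5)MR² = (2/5)(5.07)(0.101)² = 0.020688 kg m²; centre at d = 0.0511 m, so I = I_cm + Md² gives I = 0.020688 + (5.07)(0.0511)² = 0.033926 kg m².
Thin rod: I_cm = (1/12)ML² = (1/12)(1.7)(1.26)² = 0.22491 kg m²; centre at d = 0.358 m, so I = I_cm + Md² gives I = 0.22491 + (1.7)(0.358)² = 0.44279 kg m².
Total I = 0.38856 + 0.033926 + 0.44279 = 0.86527 kg m².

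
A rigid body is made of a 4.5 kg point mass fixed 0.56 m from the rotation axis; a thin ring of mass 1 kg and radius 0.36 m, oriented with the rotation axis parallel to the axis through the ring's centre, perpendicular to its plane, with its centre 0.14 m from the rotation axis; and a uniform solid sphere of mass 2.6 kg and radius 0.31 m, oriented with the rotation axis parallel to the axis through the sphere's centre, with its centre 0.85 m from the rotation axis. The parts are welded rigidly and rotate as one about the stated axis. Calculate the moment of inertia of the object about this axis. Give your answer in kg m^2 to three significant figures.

3.54

Point mass: I_cm = 0; centre at d = 0.56 m, so the parallel axis theorem gives I = 0 + (4.5)(0.56)² = 1.4112 kg m^2.
Thin ring: I_cm = MR² = (1)(0.36)² = 0.1296 kg m^2; centre at d = 0.14 m, so the parallel axis theorem gives I = 0.1296 + (1)(0.14)² = 0.1492 kg m^2.
Solid sphere: I_cm = (2/5)MR² = (2/5)(2.6)(0.31)² = 0.099944 kg m^2; centre at d = 0.85 m, so the parallel axis theorem gives I = 0.099944 + (2.6)(0.85)² = 1.9784 kg m^2.
Total I = 1.4112 + 0.1492 + 1.9784 = 3.5388 kg m^2.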